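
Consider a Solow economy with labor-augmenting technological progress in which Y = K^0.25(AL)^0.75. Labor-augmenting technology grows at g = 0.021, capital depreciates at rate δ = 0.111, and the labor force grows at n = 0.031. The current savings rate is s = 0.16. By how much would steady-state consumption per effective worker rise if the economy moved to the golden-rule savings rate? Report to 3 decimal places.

Δc ≈ 0.030

The effective depreciation rate is n + g + δ = 0.031 + 0.021 + 0.111 = 0.163.
Current steady state (s = 0.16): k* = (0.16/0.163)^(1/0.75) ≈ 0.9755, y* = 0.9755^0.25 ≈ 0.9938, c* = (1−0.16)·0.9938 ≈ 0.8348.
Setting f'(k) = n+g+δ gives 0.25·k^(0.25−1) = 0.163, hence k_gold = (0.25/0.163)^(1/0.75) ≈ 1.7688.
y_gold = 1.7688^0.25 ≈ 1.1532, c_gold = y_gold − 0.163·k_gold ≈ 0.8649.
Gain: Δc = 0.8649 − 0.8348 ≈ 0.0301.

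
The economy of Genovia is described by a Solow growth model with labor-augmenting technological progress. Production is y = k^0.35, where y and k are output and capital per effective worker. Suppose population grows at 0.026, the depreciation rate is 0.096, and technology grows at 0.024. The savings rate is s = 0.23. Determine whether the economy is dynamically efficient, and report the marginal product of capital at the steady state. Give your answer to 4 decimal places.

dynamically efficient; MPK ≈ 0.2222

Break-even investment rate: n + g + δ = 0.026 + 0.024 + 0.096 = 0.146.
Steady-state k*: s·k^0.35 = 0.146·k gives k* = (0.23/0.146)^(1/0.65) ≈ 2.0121.
MPK = 0.35·2.0121^(-0.65) ≈ 0.2222.
MPK > n+g+δ = 0.146, so the economy is dynamically efficient (under-saving).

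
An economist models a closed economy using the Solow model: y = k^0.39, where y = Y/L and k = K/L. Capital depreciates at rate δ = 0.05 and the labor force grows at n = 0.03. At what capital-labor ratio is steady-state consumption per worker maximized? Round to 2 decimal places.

k_gold ≈ 13.42

The effective depreciation rate is n + δ = 0.03 + 0.05 = 0.08.
Golden rule sets MPK = n+δ: 0.39·k^(0.39−1) = 0.08, so k_gold = (0.39/0.08)^(1/0.61) ≈ 13.4223.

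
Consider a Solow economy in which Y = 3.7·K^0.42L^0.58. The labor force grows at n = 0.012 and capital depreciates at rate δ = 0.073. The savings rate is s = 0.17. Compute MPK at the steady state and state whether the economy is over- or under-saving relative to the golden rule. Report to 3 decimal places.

under-saving; MPK ≈ 0.210

Capital per worker breaks even when investment replaces (n + δ)·k; here n + δ = 0.085.
Steady-state k*: s·A·k^0.42 = 0.085·k gives k* = (0.17·3.7/0.085)^(1/0.58) ≈ 31.5265.
MPK = 0.42·3.7·31.5265^(-0.58) ≈ 0.2100.
MPK > n+δ = 0.085, so the economy is dynamically efficient (under-saving).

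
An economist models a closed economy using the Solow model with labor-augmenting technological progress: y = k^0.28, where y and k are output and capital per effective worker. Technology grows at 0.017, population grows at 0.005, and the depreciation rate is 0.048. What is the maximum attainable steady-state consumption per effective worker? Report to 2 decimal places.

c_gold ≈ 1.23

The effective depreciation rate is n + g + δ = 0.005 + 0.017 + 0.048 = 0.07.
Maximizing c = f(k) − (n+g+δ)·k gives f'(k) = n+g+δ, i.e. 0.28·k^(0.28−1) = 0.07, so k_gold = (0.28/0.07)^(1/0.72) ≈ 6.8580.
y_gold = 6.8580^0.28 ≈ 1.7145.
c_gold = y_gold − (n+g+δ)·k_gold = 1.7145 − 0.07·6.8580 ≈ 1.2344.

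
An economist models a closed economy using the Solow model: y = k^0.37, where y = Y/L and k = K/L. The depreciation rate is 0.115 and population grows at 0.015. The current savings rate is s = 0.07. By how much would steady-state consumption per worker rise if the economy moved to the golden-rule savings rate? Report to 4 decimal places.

Break-even investment rate: n + δ = 0.015 + 0.115 = 0.13.
Current steady state (s = 0.07): k* = (0.07/0.13)^(1/0.63) ≈ 0.3743, y* = 0.3743^0.37 ≈ 0.6952, c* = (1−0.07)·0.6952 ≈ 0.6465.
Maximizing c = f(k) − (n+δ)·k gives f'(k) = n+δ, i.e. 0.37·k^(0.37−1) = 0.13, so k_gold = (0.37/0.13)^(1/0.63) ≈ 5.2607.
y_gold = 5.2607^0.37 ≈ 1.8484, c_gold = y_gold − 0.13·k_gold ≈ 1.1645.
Gain: Δc = 1.1645 − 0.6465 ≈ 0.5179.

Δc ≈ 0.5179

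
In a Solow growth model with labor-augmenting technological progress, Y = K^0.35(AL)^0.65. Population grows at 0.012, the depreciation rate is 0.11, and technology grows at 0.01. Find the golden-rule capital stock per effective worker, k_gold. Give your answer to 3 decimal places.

k_gold ≈ 4.483

Capital per effective worker breaks even when investment replaces (n + g + δ)·k; here n + g + δ = 0.132.
Golden rule sets MPK = n+g+δ: 0.35·k^(0.35−1) = 0.132, so k_gold = (0.35/0.132)^(1/0.65) ≈ 4.4826.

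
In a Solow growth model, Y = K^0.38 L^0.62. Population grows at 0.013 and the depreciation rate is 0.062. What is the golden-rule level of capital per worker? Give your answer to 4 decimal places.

k_gold ≈ 13.6977

The effective depreciation rate is n + δ = 0.013 + 0.062 = 0.075.
Maximizing c = f(k) − (n+δ)·k gives f'(k) = n+δ, i.e. 0.38·k^(0.38−1) = 0.075, so k_gold = (0.38/0.075)^(1/0.62) ≈ 13.6977.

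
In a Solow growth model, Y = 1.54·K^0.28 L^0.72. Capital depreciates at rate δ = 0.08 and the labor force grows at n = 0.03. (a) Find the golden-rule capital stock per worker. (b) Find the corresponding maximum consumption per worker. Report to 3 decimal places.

The effective depreciation rate is n + δ = 0.03 + 0.08 = 0.11.
At the golden rule the marginal product of capital equals n+δ: 0.28·1.54·k^(0.28−1) = 0.11. Solving, k_gold = (0.28·1.54/0.11)^(1/0.72) ≈ 6.6682.
y_gold = 1.54·6.6682^0.28 ≈ 2.6196; c_gold = y_gold − 0.11·k_gold ≈ 1.8861.

(a) k_gold ≈ 6.668; (b) c_gold ≈ 1.886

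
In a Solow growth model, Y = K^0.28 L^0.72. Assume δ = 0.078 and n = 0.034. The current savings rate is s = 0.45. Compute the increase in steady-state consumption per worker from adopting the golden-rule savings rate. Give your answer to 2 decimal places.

Δc ≈ 0.08

Capital per worker breaks even when investment replaces (n + δ)·k; here n + δ = 0.112.
Current steady state (s = 0.45): k* = (0.45/0.112)^(1/0.72) ≈ 6.9005, y* = 6.9005^0.28 ≈ 1.7175, c* = (1−0.45)·1.7175 ≈ 0.9446.
Setting f'(k) = n+δ gives 0.28·k^(0.28−1) = 0.112, hence k_gold = (0.28/0.112)^(1/0.72) ≈ 3.5702.
y_gold = 3.5702^0.28 ≈ 1.4281, c_gold = y_gold − 0.112·k_gold ≈ 1.0282.
Gain: Δc = 1.0282 − 0.9446 ≈ 0.0836.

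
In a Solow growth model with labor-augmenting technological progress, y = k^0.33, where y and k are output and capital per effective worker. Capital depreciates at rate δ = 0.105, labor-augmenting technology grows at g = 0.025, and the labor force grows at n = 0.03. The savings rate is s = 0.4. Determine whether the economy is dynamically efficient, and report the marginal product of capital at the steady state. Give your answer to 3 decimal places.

Break-even investment rate: n + g + δ = 0.03 + 0.025 + 0.105 = 0.16.
Steady-state k*: s·k^0.33 = 0.16·k gives k* = (0.4/0.16)^(1/0.67) ≈ 3.9259.
MPK = 0.33·3.9259^(-0.67) ≈ 0.1320.
MPK < n+g+δ = 0.16, so the economy is dynamically inefficient (over-saving).

dynamically inefficient; MPK ≈ 0.132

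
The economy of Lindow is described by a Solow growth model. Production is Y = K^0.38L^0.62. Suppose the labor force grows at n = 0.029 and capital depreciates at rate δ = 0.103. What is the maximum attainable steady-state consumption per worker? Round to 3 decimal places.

n + δ = 0.029 + 0.103 = 0.132.
Maximizing c = f(k) − (n+δ)·k gives f'(k) = n+δ, i.e. 0.38·k^(0.38−1) = 0.132, so k_gold = (0.38/0.132)^(1/0.62) ≈ 5.5038.
y_gold = 5.5038^0.38 ≈ 1.9118.
c_gold = y_gold − (n+δ)·k_gold = 1.9118 − 0.132·5.5038 ≈ 1.1853.

c_gold ≈ 1.185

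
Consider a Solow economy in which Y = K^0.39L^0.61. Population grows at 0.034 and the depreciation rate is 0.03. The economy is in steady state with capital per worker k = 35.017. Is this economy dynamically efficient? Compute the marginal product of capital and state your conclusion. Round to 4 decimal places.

dynamically inefficient; MPK ≈ 0.0446

Capital per worker breaks even when investment replaces (n + δ)·k; here n + δ = 0.064.
MPK = 0.39·k^(0.39−1) = 0.39·35.017^(-0.61) ≈ 0.0446.
MPK < 0.064, so the economy is dynamically inefficient (over-saving).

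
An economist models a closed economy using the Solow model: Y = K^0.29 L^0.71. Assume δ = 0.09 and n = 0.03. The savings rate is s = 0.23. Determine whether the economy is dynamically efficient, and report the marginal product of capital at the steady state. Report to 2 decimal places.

dynamically efficient; MPK ≈ 0.15

Break-even investment rate: n + δ = 0.03 + 0.09 = 0.12.
Steady-state k*: s·k^0.29 = 0.12·k gives k* = (0.23/0.12)^(1/0.71) ≈ 2.5001.
MPK = 0.29·2.5001^(-0.71) ≈ 0.1513.
MPK > n+δ = 0.12, so the economy is dynamically efficient (under-saving).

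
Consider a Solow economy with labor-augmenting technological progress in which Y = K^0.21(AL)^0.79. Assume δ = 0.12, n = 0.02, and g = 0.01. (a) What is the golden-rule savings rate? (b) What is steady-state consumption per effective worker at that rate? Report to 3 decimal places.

Capital per effective worker breaks even when investment replaces (n + g + δ)·k; here n + g + δ = 0.15.
For Cobb-Douglas, s_gold equals capital's share: s_gold = 0.21.
Golden rule sets MPK = n+g+δ: 0.21·k^(0.21−1) = 0.15, so k_gold = (0.21/0.15)^(1/0.79) ≈ 1.5310.
y_gold = 1.5310^0.21 ≈ 1.0936; c_gold = (1−0.21)·y_gold ≈ 0.8639.

(a) s_gold = 0.210; (b) c_gold ≈ 0.864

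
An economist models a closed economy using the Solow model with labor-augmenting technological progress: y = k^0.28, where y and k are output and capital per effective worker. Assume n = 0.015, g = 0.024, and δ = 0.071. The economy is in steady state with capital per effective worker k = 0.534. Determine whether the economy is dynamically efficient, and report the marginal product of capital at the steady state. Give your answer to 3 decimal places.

Break-even investment rate: n + g + δ = 0.015 + 0.024 + 0.071 = 0.11.
MPK = 0.28·k^(0.28−1) = 0.28·0.534^(-0.72) ≈ 0.4399.
MPK > 0.11, so the economy is dynamically efficient (under-saving).

dynamically efficient; MPK ≈ 0.440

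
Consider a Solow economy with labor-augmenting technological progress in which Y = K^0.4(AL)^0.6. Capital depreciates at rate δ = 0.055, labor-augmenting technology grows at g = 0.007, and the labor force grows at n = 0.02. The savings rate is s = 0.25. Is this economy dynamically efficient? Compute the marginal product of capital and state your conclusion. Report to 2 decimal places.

Capital per effective worker breaks even when investment replaces (n + g + δ)·k; here n + g + δ = 0.082.
Steady-state k*: s·k^0.4 = 0.082·k gives k* = (0.25/0.082)^(1/0.6) ≈ 6.4103.
MPK = 0.4·6.4103^(-0.6) ≈ 0.1312.
MPK > n+g+δ = 0.082, so the economy is dynamically efficient (under-saving).

dynamically efficient; MPK ≈ 0.13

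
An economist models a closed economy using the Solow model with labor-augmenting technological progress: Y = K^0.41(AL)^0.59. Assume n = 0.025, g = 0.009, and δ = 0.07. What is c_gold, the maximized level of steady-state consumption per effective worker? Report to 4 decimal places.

c_gold ≈ 1.5306

Capital per effective worker breaks even when investment replaces (n + g + δ)·k; here n + g + δ = 0.104.
Setting f'(k) = n+g+δ gives 0.41·k^(0.41−1) = 0.104, hence k_gold = (0.41/0.104)^(1/0.59) ≈ 10.2270.
y_gold = 10.2270^0.41 ≈ 2.5942.
c_gold = y_gold − (n+g+δ)·k_gold = 2.5942 − 0.104·10.2270 ≈ 1.5306.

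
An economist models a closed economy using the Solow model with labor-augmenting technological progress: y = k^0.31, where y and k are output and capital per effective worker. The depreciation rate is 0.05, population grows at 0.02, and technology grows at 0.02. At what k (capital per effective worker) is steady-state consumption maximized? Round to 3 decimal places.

Capital per effective worker breaks even when investment replaces (n + g + δ)·k; here n + g + δ = 0.09.
Maximizing c = f(k) − (n+g+δ)·k gives f'(k) = n+g+δ, i.e. 0.31·k^(0.31−1) = 0.09, so k_gold = (0.31/0.09)^(1/0.69) ≈ 6.0039.

k_gold ≈ 6.004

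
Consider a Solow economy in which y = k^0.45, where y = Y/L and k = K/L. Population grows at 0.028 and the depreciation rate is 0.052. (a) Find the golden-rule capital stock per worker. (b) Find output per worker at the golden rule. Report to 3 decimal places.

Break-even investment rate: n + δ = 0.028 + 0.052 = 0.08.
Golden rule sets MPK = n+δ: 0.45·k^(0.45−1) = 0.08, so k_gold = (0.45/0.08)^(1/0.55) ≈ 23.1132.
y_gold = 23.1132^0.45 ≈ 4.1090.

(a) k_gold ≈ 23.113; (b) y_gold ≈ 4.109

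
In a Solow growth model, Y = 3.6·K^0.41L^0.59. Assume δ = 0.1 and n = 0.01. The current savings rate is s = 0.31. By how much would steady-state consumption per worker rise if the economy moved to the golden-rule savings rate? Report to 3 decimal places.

Break-even investment rate: n + δ = 0.01 + 0.1 = 0.11.
Current steady state (s = 0.31): k* = (0.31·3.6/0.11)^(1/0.59) ≈ 50.7627, y* = 3.6·50.7627^0.41 ≈ 18.0126, c* = (1−0.31)·18.0126 ≈ 12.4287.
Setting f'(k) = n+δ gives 0.41·3.6·k^(0.41−1) = 0.11, hence k_gold = (0.41·3.6/0.11)^(1/0.59) ≈ 81.5352.
y_gold = 3.6·81.5352^0.41 ≈ 21.8753, c_gold = y_gold − 0.11·k_gold ≈ 12.9064.
Gain: Δc = 12.9064 − 12.4287 ≈ 0.4777.

Δc ≈ 0.478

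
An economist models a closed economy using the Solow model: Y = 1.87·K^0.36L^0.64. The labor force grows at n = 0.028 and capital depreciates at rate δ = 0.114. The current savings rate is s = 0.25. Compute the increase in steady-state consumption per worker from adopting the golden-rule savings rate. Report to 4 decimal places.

Break-even investment rate: n + δ = 0.028 + 0.114 = 0.142.
Current steady state (s = 0.25): k* = (0.25·1.87/0.142)^(1/0.64) ≈ 6.4355, y* = 1.87·6.4355^0.36 ≈ 3.6554, c* = (1−0.25)·3.6554 ≈ 2.7415.
At the golden rule the marginal product of capital equals n+δ: 0.36·1.87·k^(0.36−1) = 0.142. Solving, k_gold = (0.36·1.87/0.142)^(1/0.64) ≈ 11.3769.
y_gold = 1.87·11.3769^0.36 ≈ 4.4876, c_gold = y_gold − 0.142·k_gold ≈ 2.8720.
Gain: Δc = 2.8720 − 2.7415 ≈ 0.1305.

Δc ≈ 0.1305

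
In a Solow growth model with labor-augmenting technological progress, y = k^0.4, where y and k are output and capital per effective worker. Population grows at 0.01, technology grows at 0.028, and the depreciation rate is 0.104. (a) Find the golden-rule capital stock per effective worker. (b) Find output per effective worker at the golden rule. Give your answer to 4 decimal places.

(a) k_gold ≈ 5.6185; (b) y_gold ≈ 1.9946

n + g + δ = 0.01 + 0.028 + 0.104 = 0.142.
Setting f'(k) = n+g+δ gives 0.4·k^(0.4−1) = 0.142, hence k_gold = (0.4/0.142)^(1/0.6) ≈ 5.6185.
y_gold = 5.6185^0.4 ≈ 1.9946.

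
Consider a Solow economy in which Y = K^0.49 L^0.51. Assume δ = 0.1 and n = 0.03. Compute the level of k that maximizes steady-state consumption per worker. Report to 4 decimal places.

k_gold ≈ 13.4868

n + δ = 0.03 + 0.1 = 0.13.
Maximizing c = f(k) − (n+δ)·k gives f'(k) = n+δ, i.e. 0.49·k^(0.49−1) = 0.13, so k_gold = (0.49/0.13)^(1/0.51) ≈ 13.4868.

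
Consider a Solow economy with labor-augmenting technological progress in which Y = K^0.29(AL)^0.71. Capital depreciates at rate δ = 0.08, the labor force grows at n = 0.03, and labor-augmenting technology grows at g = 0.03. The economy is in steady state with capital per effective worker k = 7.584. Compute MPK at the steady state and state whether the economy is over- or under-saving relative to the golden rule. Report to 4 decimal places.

Break-even investment rate: n + g + δ = 0.03 + 0.03 + 0.08 = 0.14.
MPK = 0.29·k^(0.29−1) = 0.29·7.584^(-0.71) ≈ 0.0688.
MPK < 0.14, so the economy is dynamically inefficient (over-saving).

over-saving; MPK ≈ 0.0688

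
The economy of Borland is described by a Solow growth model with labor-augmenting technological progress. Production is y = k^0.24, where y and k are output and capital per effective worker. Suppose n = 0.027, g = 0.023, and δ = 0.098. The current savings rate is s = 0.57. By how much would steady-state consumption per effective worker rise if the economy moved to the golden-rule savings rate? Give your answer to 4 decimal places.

Δc ≈ 0.2271

Capital per effective worker breaks even when investment replaces (n + g + δ)·k; here n + g + δ = 0.148.
Current steady state (s = 0.57): k* = (0.57/0.148)^(1/0.76) ≈ 5.8958, y* = 5.8958^0.24 ≈ 1.5308, c* = (1−0.57)·1.5308 ≈ 0.6583.
At the golden rule the marginal product of capital equals n+g+δ: 0.24·k^(0.24−1) = 0.148. Solving, k_gold = (0.24/0.148)^(1/0.76) ≈ 1.8891.
y_gold = 1.8891^0.24 ≈ 1.1649, c_gold = y_gold − 0.148·k_gold ≈ 0.8853.
Gain: Δc = 0.8853 − 0.6583 ≈ 0.2271.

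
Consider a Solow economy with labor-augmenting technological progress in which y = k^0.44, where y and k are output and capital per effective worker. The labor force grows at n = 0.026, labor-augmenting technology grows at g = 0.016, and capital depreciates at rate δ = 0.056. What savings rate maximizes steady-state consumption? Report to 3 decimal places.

The effective depreciation rate is n + g + δ = 0.026 + 0.016 + 0.056 = 0.098.
At the golden rule MPK = n+g+δ, and in any Cobb-Douglas steady state s = (n+g+δ)·k/y = MPK·k/y = capital's share 0.44.

s_gold = 0.440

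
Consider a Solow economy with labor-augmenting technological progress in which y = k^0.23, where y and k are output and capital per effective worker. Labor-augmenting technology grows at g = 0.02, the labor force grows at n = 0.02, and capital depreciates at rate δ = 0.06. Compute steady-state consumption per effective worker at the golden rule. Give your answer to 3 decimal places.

Capital per effective worker breaks even when investment replaces (n + g + δ)·k; here n + g + δ = 0.1.
At the golden rule the marginal product of capital equals n+g+δ: 0.23·k^(0.23−1) = 0.1. Solving, k_gold = (0.23/0.1)^(1/0.77) ≈ 2.9497.
y_gold = 2.9497^0.23 ≈ 1.2825.
c_gold = y_gold − (n+g+δ)·k_gold = 1.2825 − 0.1·2.9497 ≈ 0.9875.

c_gold ≈ 0.988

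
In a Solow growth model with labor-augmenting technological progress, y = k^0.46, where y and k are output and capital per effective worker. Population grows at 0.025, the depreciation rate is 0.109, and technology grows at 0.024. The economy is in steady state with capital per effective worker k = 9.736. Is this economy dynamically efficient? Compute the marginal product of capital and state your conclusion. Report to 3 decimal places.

dynamically inefficient; MPK ≈ 0.135

The effective depreciation rate is n + g + δ = 0.025 + 0.024 + 0.109 = 0.158.
MPK = 0.46·k^(0.46−1) = 0.46·9.736^(-0.54) ≈ 0.1346.
MPK < 0.158, so the economy is dynamically inefficient (over-saving).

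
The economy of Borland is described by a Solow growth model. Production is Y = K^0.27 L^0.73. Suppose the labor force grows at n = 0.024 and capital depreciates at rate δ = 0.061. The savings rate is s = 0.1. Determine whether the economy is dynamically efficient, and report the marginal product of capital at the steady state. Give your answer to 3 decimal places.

dynamically efficient; MPK ≈ 0.230

Break-even investment rate: n + δ = 0.024 + 0.061 = 0.085.
Steady-state k*: s·k^0.27 = 0.085·k gives k* = (0.1/0.085)^(1/0.73) ≈ 1.2494.
MPK = 0.27·1.2494^(-0.73) ≈ 0.2295.
MPK > n+δ = 0.085, so the economy is dynamically efficient (under-saving).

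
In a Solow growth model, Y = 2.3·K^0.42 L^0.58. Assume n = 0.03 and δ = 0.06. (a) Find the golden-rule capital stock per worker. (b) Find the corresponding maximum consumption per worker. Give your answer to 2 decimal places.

(a) k_gold ≈ 59.86; (b) c_gold ≈ 7.44

Break-even investment rate: n + δ = 0.03 + 0.06 = 0.09.
Maximizing c = f(k) − (n+δ)·k gives f'(k) = n+δ, i.e. 0.42·2.3·k^(0.42−1) = 0.09, so k_gold = (0.42·2.3/0.09)^(1/0.58) ≈ 59.8589.
y_gold = 2.3·59.8589^0.42 ≈ 12.8269; c_gold = y_gold − 0.09·k_gold ≈ 7.4396.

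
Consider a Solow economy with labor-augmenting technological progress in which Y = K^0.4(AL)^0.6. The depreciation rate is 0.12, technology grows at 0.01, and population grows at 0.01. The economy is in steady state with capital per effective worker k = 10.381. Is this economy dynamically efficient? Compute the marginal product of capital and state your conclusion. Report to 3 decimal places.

The effective depreciation rate is n + g + δ = 0.01 + 0.01 + 0.12 = 0.14.
MPK = 0.4·k^(0.4−1) = 0.4·10.381^(-0.6) ≈ 0.0982.
MPK < 0.14, so the economy is dynamically inefficient (over-saving).

dynamically inefficient; MPK ≈ 0.098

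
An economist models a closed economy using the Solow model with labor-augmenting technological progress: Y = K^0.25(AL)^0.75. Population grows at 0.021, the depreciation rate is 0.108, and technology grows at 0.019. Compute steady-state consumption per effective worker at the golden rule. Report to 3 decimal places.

c_gold ≈ 0.893

Capital per effective worker breaks even when investment replaces (n + g + δ)·k; here n + g + δ = 0.148.
Golden rule sets MPK = n+g+δ: 0.25·k^(0.25−1) = 0.148, so k_gold = (0.25/0.148)^(1/0.75) ≈ 2.0117.
y_gold = 2.0117^0.25 ≈ 1.1909.
c_gold = y_gold − (n+g+δ)·k_gold = 1.1909 − 0.148·2.0117 ≈ 0.8932.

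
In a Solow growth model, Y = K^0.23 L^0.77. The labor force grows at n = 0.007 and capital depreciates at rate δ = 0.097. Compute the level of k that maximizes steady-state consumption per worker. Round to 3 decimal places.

Capital per worker breaks even when investment replaces (n + δ)·k; here n + δ = 0.104.
Golden rule sets MPK = n+δ: 0.23·k^(0.23−1) = 0.104, so k_gold = (0.23/0.104)^(1/0.77) ≈ 2.8032.

k_gold ≈ 2.803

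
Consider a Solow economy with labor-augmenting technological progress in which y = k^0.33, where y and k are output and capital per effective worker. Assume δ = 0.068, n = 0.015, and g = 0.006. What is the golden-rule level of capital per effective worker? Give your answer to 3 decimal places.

The effective depreciation rate is n + g + δ = 0.015 + 0.006 + 0.068 = 0.089.
Golden rule sets MPK = n+g+δ: 0.33·k^(0.33−1) = 0.089, so k_gold = (0.33/0.089)^(1/0.67) ≈ 7.0703.

k_gold ≈ 7.070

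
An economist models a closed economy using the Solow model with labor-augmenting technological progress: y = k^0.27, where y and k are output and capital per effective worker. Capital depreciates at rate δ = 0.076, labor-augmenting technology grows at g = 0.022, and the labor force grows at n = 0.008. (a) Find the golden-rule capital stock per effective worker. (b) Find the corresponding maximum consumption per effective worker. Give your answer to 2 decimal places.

The effective depreciation rate is n + g + δ = 0.008 + 0.022 + 0.076 = 0.106.
Maximizing c = f(k) − (n+g+δ)·k gives f'(k) = n+g+δ, i.e. 0.27·k^(0.27−1) = 0.106, so k_gold = (0.27/0.106)^(1/0.73) ≈ 3.5995.
y_gold = 3.5995^0.27 ≈ 1.4131; c_gold = y_gold − 0.106·k_gold ≈ 1.0316.

(a) k_gold ≈ 3.60; (b) c_gold ≈ 1.03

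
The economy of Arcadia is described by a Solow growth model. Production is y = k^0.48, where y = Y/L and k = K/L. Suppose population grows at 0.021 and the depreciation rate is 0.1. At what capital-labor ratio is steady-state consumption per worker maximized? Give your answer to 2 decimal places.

n + δ = 0.021 + 0.1 = 0.121.
At the golden rule the marginal product of capital equals n+δ: 0.48·k^(0.48−1) = 0.121. Solving, k_gold = (0.48/0.121)^(1/0.52) ≈ 14.1539.

k_gold ≈ 14.15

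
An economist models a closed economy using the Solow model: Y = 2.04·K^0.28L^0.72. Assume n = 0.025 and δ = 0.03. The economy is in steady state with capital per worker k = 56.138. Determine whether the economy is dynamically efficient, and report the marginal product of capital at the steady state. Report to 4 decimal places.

Break-even investment rate: n + δ = 0.025 + 0.03 = 0.055.
MPK = 0.28·2.04·k^(0.28−1) = 0.28·2.04·56.138^(-0.72) ≈ 0.0314.
MPK < 0.055, so the economy is dynamically inefficient (over-saving).

dynamically inefficient; MPK ≈ 0.0314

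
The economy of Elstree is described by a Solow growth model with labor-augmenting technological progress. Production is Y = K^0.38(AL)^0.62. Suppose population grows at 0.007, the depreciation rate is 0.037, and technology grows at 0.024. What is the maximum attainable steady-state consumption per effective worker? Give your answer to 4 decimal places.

c_gold ≈ 1.7799

Capital per effective worker breaks even when investment replaces (n + g + δ)·k; here n + g + δ = 0.068.
Golden rule sets MPK = n+g+δ: 0.38·k^(0.38−1) = 0.068, so k_gold = (0.38/0.068)^(1/0.62) ≈ 16.0429.
y_gold = 16.0429^0.38 ≈ 2.8708.
c_gold = y_gold − (n+g+δ)·k_gold = 2.8708 − 0.068·16.0429 ≈ 1.7799.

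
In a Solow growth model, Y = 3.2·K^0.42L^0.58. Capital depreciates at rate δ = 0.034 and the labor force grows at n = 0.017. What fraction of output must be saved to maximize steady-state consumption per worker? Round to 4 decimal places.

s_gold = 0.4200

Capital per worker breaks even when investment replaces (n + δ)·k; here n + δ = 0.051.
At the golden rule MPK = n+δ, and in any Cobb-Douglas steady state s = (n+δ)·k/y = MPK·k/y = capital's share 0.42.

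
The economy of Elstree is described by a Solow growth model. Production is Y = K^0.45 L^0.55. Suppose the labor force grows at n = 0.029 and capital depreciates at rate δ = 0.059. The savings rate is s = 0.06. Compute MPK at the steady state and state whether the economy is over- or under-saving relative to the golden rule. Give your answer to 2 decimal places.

under-saving; MPK ≈ 0.66

Capital per worker breaks even when investment replaces (n + δ)·k; here n + δ = 0.088.
Steady-state k*: s·k^0.45 = 0.088·k gives k* = (0.06/0.088)^(1/0.55) ≈ 0.4984.
MPK = 0.45·0.4984^(-0.55) ≈ 0.6600.
MPK > n+δ = 0.088, so the economy is dynamically efficient (under-saving).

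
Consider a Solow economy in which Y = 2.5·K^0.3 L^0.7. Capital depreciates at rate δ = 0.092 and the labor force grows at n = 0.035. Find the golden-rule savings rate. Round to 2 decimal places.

s_gold = 0.30

n + δ = 0.035 + 0.092 = 0.127.
At the golden rule MPK = n+δ, and in any Cobb-Douglas steady state s = (n+δ)·k/y = MPK·k/y = capital's share 0.3.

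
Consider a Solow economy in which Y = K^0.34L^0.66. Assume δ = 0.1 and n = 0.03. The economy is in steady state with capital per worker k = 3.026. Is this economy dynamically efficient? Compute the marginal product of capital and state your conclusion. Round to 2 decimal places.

dynamically efficient; MPK ≈ 0.16

Capital per worker breaks even when investment replaces (n + δ)·k; here n + δ = 0.13.
MPK = 0.34·k^(0.34−1) = 0.34·3.026^(-0.66) ≈ 0.1637.
MPK > 0.13, so the economy is dynamically efficient (under-saving).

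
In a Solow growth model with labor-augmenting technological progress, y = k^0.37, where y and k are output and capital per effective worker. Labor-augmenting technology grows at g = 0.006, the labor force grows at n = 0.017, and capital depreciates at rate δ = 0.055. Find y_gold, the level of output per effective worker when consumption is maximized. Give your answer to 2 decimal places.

y_gold ≈ 2.50

Break-even investment rate: n + g + δ = 0.017 + 0.006 + 0.055 = 0.078.
Maximizing c = f(k) − (n+g+δ)·k gives f'(k) = n+g+δ, i.e. 0.37·k^(0.37−1) = 0.078, so k_gold = (0.37/0.078)^(1/0.63) ≈ 11.8355.
Output: y_gold = k_gold^0.37 = 11.8355^0.37 ≈ 2.4950.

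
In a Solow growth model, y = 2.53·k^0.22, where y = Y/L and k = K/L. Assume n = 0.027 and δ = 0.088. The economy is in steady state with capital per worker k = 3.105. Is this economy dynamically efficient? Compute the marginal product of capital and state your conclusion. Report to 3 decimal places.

The effective depreciation rate is n + δ = 0.027 + 0.088 = 0.115.
MPK = 0.22·2.53·k^(0.22−1) = 0.22·2.53·3.105^(-0.78) ≈ 0.2300.
MPK > 0.115, so the economy is dynamically efficient (under-saving).

dynamically efficient; MPK ≈ 0.230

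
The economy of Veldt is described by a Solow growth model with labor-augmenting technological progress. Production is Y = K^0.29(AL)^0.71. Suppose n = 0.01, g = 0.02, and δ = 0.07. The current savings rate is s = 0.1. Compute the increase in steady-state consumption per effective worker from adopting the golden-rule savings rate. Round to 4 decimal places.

The effective depreciation rate is n + g + δ = 0.01 + 0.02 + 0.07 = 0.1.
Current steady state (s = 0.1): k* = (0.1/0.1)^(1/0.71) ≈ 1.0000, y* = 1.0000^0.29 ≈ 1.0000, c* = (1−0.1)·1.0000 ≈ 0.9000.
At the golden rule the marginal product of capital equals n+g+δ: 0.29·k^(0.29−1) = 0.1. Solving, k_gold = (0.29/0.1)^(1/0.71) ≈ 4.4799.
y_gold = 4.4799^0.29 ≈ 1.5448, c_gold = y_gold − 0.1·k_gold ≈ 1.0968.
Gain: Δc = 1.0968 − 0.9000 ≈ 0.1968.

Δc ≈ 0.1968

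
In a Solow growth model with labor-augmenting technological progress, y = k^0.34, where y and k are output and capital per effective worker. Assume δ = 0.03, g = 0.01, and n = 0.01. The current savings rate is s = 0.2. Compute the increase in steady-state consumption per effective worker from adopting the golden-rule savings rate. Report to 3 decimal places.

Break-even investment rate: n + g + δ = 0.01 + 0.01 + 0.03 = 0.05.
Current steady state (s = 0.2): k* = (0.2/0.05)^(1/0.66) ≈ 8.1698, y* = 8.1698^0.34 ≈ 2.0425, c* = (1−0.2)·2.0425 ≈ 1.6340.
Setting f'(k) = n+g+δ gives 0.34·k^(0.34−1) = 0.05, hence k_gold = (0.34/0.05)^(1/0.66) ≈ 18.2548.
y_gold = 18.2548^0.34 ≈ 2.6845, c_gold = y_gold − 0.05·k_gold ≈ 1.7718.
Gain: Δc = 1.7718 − 1.6340 ≈ 0.1378.

Δc ≈ 0.138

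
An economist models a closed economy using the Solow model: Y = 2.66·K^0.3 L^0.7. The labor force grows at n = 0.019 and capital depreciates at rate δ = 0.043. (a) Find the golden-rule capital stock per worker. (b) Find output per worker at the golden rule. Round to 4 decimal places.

The effective depreciation rate is n + δ = 0.019 + 0.043 = 0.062.
Setting f'(k) = n+δ gives 0.3·2.66·k^(0.3−1) = 0.062, hence k_gold = (0.3·2.66/0.062)^(1/0.7) ≈ 38.4732.
y_gold = 2.66·38.4732^0.3 ≈ 7.9511.

(a) k_gold ≈ 38.4732; (b) y_gold ≈ 7.9511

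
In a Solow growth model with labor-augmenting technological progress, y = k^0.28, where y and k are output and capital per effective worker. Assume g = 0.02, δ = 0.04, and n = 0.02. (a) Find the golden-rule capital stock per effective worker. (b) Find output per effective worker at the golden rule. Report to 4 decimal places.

(a) k_gold ≈ 5.6971; (b) y_gold ≈ 1.6277

Break-even investment rate: n + g + δ = 0.02 + 0.02 + 0.04 = 0.08.
Golden rule sets MPK = n+g+δ: 0.28·k^(0.28−1) = 0.08, so k_gold = (0.28/0.08)^(1/0.72) ≈ 5.6971.
y_gold = 5.6971^0.28 ≈ 1.6277.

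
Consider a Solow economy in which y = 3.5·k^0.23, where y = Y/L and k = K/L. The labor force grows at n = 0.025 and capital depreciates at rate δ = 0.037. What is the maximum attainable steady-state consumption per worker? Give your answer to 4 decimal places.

Break-even investment rate: n + δ = 0.025 + 0.037 = 0.062.
Setting f'(k) = n+δ gives 0.23·3.5·k^(0.23−1) = 0.062, hence k_gold = (0.23·3.5/0.062)^(1/0.77) ≈ 27.9241.
y_gold = 3.5·27.9241^0.23 ≈ 7.5274.
c_gold = y_gold − (n+δ)·k_gold = 7.5274 − 0.062·27.9241 ≈ 5.7961.

c_gold ≈ 5.7961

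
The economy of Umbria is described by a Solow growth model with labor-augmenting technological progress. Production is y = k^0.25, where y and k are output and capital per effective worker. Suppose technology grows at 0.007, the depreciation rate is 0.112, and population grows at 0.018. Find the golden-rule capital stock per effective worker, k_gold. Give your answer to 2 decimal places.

k_gold ≈ 2.23

The effective depreciation rate is n + g + δ = 0.018 + 0.007 + 0.112 = 0.137.
Maximizing c = f(k) − (n+g+δ)·k gives f'(k) = n+g+δ, i.e. 0.25·k^(0.25−1) = 0.137, so k_gold = (0.25/0.137)^(1/0.75) ≈ 2.2299.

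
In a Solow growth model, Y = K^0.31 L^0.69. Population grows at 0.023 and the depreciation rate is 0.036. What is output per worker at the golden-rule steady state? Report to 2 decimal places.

The effective depreciation rate is n + δ = 0.023 + 0.036 = 0.059.
Golden rule sets MPK = n+δ: 0.31·k^(0.31−1) = 0.059, so k_gold = (0.31/0.059)^(1/0.69) ≈ 11.0718.
Output: y_gold = k_gold^0.31 = 11.0718^0.31 ≈ 2.1072.

y_gold ≈ 2.11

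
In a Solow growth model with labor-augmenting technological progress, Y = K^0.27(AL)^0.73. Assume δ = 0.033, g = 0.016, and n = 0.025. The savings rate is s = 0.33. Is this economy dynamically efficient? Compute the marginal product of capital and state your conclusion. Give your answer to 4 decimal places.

n + g + δ = 0.025 + 0.016 + 0.033 = 0.074.
Steady-state k*: s·k^0.27 = 0.074·k gives k* = (0.33/0.074)^(1/0.73) ≈ 7.7522.
MPK = 0.27·7.7522^(-0.73) ≈ 0.0605.
MPK < n+g+δ = 0.074, so the economy is dynamically inefficient (over-saving).

dynamically inefficient; MPK ≈ 0.0605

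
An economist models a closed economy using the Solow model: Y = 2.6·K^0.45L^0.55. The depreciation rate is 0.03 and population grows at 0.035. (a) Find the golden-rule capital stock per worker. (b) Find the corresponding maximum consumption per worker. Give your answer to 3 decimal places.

n + δ = 0.035 + 0.03 = 0.065.
Golden rule sets MPK = n+δ: 0.45·2.6·k^(0.45−1) = 0.065, so k_gold = (0.45·2.6/0.065)^(1/0.55) ≈ 191.5639.
y_gold = 2.6·191.5639^0.45 ≈ 27.6703; c_gold = y_gold − 0.065·k_gold ≈ 15.2187.

(a) k_gold ≈ 191.564; (b) c_gold ≈ 15.219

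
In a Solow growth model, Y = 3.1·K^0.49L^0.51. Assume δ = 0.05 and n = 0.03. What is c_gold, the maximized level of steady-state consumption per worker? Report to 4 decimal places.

n + δ = 0.03 + 0.05 = 0.08.
Setting f'(k) = n+δ gives 0.49·3.1·k^(0.49−1) = 0.08, hence k_gold = (0.49·3.1/0.08)^(1/0.51) ≈ 321.2178.
y_gold = 3.1·321.2178^0.49 ≈ 52.4437.
c_gold = y_gold − (n+δ)·k_gold = 52.4437 − 0.08·321.2178 ≈ 26.7463.

c_gold ≈ 26.7463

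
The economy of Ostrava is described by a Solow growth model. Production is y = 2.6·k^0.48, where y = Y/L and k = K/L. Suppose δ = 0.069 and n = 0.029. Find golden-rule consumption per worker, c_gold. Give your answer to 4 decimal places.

c_gold ≈ 14.1568

n + δ = 0.029 + 0.069 = 0.098.
At the golden rule the marginal product of capital equals n+δ: 0.48·2.6·k^(0.48−1) = 0.098. Solving, k_gold = (0.48·2.6/0.098)^(1/0.52) ≈ 133.3454.
y_gold = 2.6·133.3454^0.48 ≈ 27.2247.
c_gold = y_gold − (n+δ)·k_gold = 27.2247 − 0.098·133.3454 ≈ 14.1568.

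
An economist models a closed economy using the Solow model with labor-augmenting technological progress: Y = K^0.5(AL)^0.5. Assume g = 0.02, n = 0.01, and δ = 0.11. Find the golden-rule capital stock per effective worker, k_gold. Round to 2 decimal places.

Break-even investment rate: n + g + δ = 0.01 + 0.02 + 0.11 = 0.14.
Setting f'(k) = n+g+δ gives 0.5·k^(0.5−1) = 0.14, hence k_gold = (0.5/0.14)^(1/0.5) ≈ 12.7551.

k_gold ≈ 12.76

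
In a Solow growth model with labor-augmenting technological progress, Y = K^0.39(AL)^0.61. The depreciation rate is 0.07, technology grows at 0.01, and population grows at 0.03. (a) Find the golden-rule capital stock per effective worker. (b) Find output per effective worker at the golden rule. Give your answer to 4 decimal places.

n + g + δ = 0.03 + 0.01 + 0.07 = 0.11.
At the golden rule the marginal product of capital equals n+g+δ: 0.39·k^(0.39−1) = 0.11. Solving, k_gold = (0.39/0.11)^(1/0.61) ≈ 7.9635.
y_gold = 7.9635^0.39 ≈ 2.2461.

(a) k_gold ≈ 7.9635; (b) y_gold ≈ 2.2461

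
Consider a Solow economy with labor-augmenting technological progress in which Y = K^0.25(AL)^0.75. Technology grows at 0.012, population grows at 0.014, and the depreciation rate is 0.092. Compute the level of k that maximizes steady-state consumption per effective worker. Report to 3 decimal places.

The effective depreciation rate is n + g + δ = 0.014 + 0.012 + 0.092 = 0.118.
Setting f'(k) = n+g+δ gives 0.25·k^(0.25−1) = 0.118, hence k_gold = (0.25/0.118)^(1/0.75) ≈ 2.7211.

k_gold ≈ 2.721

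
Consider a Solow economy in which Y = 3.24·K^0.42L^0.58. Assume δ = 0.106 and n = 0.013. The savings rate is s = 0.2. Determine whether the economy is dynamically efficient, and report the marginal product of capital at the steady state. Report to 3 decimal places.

dynamically efficient; MPK ≈ 0.250

n + δ = 0.013 + 0.106 = 0.119.
Steady-state k*: s·A·k^0.42 = 0.119·k gives k* = (0.2·3.24/0.119)^(1/0.58) ≈ 18.5786.
MPK = 0.42·3.24·18.5786^(-0.58) ≈ 0.2499.
MPK > n+δ = 0.119, so the economy is dynamically efficient (under-saving).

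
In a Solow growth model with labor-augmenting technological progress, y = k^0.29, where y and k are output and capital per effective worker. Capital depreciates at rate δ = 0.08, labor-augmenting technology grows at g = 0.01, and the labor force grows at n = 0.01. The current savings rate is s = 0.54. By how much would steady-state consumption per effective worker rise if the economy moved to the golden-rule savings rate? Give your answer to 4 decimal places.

n + g + δ = 0.01 + 0.01 + 0.08 = 0.1.
Current steady state (s = 0.54): k* = (0.54/0.1)^(1/0.71) ≈ 10.7533, y* = 10.7533^0.29 ≈ 1.9913, c* = (1−0.54)·1.9913 ≈ 0.9160.
Golden rule sets MPK = n+g+δ: 0.29·k^(0.29−1) = 0.1, so k_gold = (0.29/0.1)^(1/0.71) ≈ 4.4799.
y_gold = 4.4799^0.29 ≈ 1.5448, c_gold = y_gold − 0.1·k_gold ≈ 1.0968.
Gain: Δc = 1.0968 − 0.9160 ≈ 0.1808.

Δc ≈ 0.1808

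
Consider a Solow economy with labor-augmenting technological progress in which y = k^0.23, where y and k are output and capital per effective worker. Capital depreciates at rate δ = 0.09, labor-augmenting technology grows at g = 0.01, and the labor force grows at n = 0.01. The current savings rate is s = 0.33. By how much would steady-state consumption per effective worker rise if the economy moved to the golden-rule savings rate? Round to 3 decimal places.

n + g + δ = 0.01 + 0.01 + 0.09 = 0.11.
Current steady state (s = 0.33): k* = (0.33/0.11)^(1/0.77) ≈ 4.1652, y* = 4.1652^0.23 ≈ 1.3884, c* = (1−0.33)·1.3884 ≈ 0.9302.
Golden rule sets MPK = n+g+δ: 0.23·k^(0.23−1) = 0.11, so k_gold = (0.23/0.11)^(1/0.77) ≈ 2.6063.
y_gold = 2.6063^0.23 ≈ 1.2465, c_gold = y_gold − 0.11·k_gold ≈ 0.9598.
Gain: Δc = 0.9598 − 0.9302 ≈ 0.0296.

Δc ≈ 0.030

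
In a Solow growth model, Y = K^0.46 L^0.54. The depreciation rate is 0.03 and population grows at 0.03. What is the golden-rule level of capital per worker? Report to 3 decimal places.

n + δ = 0.03 + 0.03 = 0.06.
Maximizing c = f(k) − (n+δ)·k gives f'(k) = n+δ, i.e. 0.46·k^(0.46−1) = 0.06, so k_gold = (0.46/0.06)^(1/0.54) ≈ 43.4671.

k_gold ≈ 43.467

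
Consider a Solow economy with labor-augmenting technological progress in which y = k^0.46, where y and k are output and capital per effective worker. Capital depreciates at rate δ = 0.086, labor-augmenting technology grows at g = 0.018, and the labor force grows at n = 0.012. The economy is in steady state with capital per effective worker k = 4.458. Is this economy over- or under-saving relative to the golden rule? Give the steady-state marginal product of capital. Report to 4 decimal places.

Capital per effective worker breaks even when investment replaces (n + g + δ)·k; here n + g + δ = 0.116.
MPK = 0.46·k^(0.46−1) = 0.46·4.458^(-0.54) ≈ 0.2052.
MPK > 0.116, so the economy is dynamically efficient (under-saving).

under-saving; MPK ≈ 0.2052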